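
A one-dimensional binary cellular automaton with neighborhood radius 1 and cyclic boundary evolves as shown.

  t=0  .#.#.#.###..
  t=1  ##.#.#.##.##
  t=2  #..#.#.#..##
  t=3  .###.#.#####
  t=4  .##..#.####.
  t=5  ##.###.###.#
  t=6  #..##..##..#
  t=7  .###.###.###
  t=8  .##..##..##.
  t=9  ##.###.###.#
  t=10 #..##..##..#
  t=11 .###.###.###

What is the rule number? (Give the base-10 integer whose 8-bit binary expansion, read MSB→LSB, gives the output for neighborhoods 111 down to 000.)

159

  ### -> #   bit 7 = 1  t=0,i=8
  ##. -> .   bit 6 = 0  t=0,i=9
  #.# -> .   bit 5 = 0  t=0,i=2
  #.. -> #   bit 4 = 1  t=0,i=10
  .## -> #   bit 3 = 1  t=0,i=7
  .#. -> #   bit 2 = 1  t=0,i=1
  ..# -> #   bit 1 = 1  t=0,i=0
  ... -> #   bit 0 = 1  t=0,i=11
  bits 10011111 = 159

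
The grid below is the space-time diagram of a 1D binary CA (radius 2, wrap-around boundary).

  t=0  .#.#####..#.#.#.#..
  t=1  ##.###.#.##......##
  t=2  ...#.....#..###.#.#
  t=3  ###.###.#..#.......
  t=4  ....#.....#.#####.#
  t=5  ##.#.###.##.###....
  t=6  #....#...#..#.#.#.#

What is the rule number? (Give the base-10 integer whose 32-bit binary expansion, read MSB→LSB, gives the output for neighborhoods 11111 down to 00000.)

2429518189

  nb #####: next=#  (t=0,i=5, bit31=1)
  nb ####.: next=.  (t=0,i=6, bit30=0)
  nb ###.#: next=.  (t=1,i=1, bit29=0)
  nb ###..: next=#  (t=0,i=7, bit28=1)
  nb ##.##: next=.  (t=1,i=2, bit27=0)
  nb ##.#.: next=.  (t=1,i=6, bit26=0)
  nb ##..#: next=.  (t=0,i=8, bit25=0)
  nb ##...: next=.  (t=1,i=11, bit24=0)
  nb #.###: next=#  (t=0,i=3, bit23=1)
  nb #.##.: next=#  (t=1,i=9, bit22=1)
  nb #.#.#: next=.  (t=0,i=12, bit21=0)
  nb #.#..: next=.  (t=0,i=16, bit20=0)
  nb #..##: next=#  (t=2,i=11, bit19=1)
  nb #..#.: next=#  (t=0,i=9, bit18=1)
  nb #...#: next=#  (t=0,i=18, bit17=1)
  nb #....: next=#  (t=1,i=12, bit16=1)
  nb .####: next=#  (t=0,i=4, bit15=1)
  nb .###.: next=.  (t=1,i=4, bit14=0)
  nb .##.#: next=.  (t=5,i=1, bit13=0)
  nb .##..: next=.  (t=1,i=10, bit12=0)
  nb .#.##: next=.  (t=0,i=2, bit11=0)
  nb .#.#.: next=.  (t=0,i=11, bit10=0)
  nb .#..#: next=.  (t=2,i=10, bit9=0)
  nb .#...: next=#  (t=0,i=17, bit8=1)
  nb ..###: next=.  (t=1,i=17, bit7=0)
  nb ..##.: next=#  (t=5,i=0, bit6=1)
  nb ..#.#: next=#  (t=0,i=1, bit5=1)
  nb ..#..: next=.  (t=2,i=3, bit4=0)
  nb ...##: next=#  (t=1,i=16, bit3=1)
  nb ...#.: next=#  (t=0,i=0, bit2=1)
  nb ....#: next=.  (t=1,i=15, bit1=0)
  nb .....: next=#  (t=1,i=13, bit0=1)
  bits 10010000110011111000000101101101 = 2429518189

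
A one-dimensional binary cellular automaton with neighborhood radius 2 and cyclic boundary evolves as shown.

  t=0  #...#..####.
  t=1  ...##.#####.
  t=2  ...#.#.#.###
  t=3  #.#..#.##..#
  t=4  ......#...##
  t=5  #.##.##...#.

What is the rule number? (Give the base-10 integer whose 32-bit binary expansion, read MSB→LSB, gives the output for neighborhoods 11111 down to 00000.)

2032699605

  nb #####: next=.  (t=1,i=8, bit31=0)
  nb ####.: next=#  (t=0,i=9, bit30=1)
  nb ###.#: next=#  (t=0,i=10, bit29=1)
  nb ###..: next=#  (t=1,i=10, bit28=1)
  nb ##.##: next=#  (t=1,i=5, bit27=1)
  nb ##.#.: next=.  (t=0,i=11, bit26=0)
  nb ##..#: next=.  (t=3,i=9, bit25=0)
  nb ##...: next=#  (t=1,i=11, bit24=1)
  nb #.###: next=.  (t=1,i=6, bit23=0)
  nb #.##.: next=.  (t=3,i=7, bit22=0)
  nb #.#.#: next=#  (t=2,i=5, bit21=1)
  nb #.#..: next=.  (t=0,i=0, bit20=0)
  nb #..##: next=#  (t=0,i=6, bit19=1)
  nb #..#.: next=.  (t=3,i=4, bit18=0)
  nb #...#: next=.  (t=0,i=2, bit17=0)
  nb #....: next=.  (t=1,i=0, bit16=0)
  nb .####: next=#  (t=0,i=8, bit15=1)
  nb .###.: next=.  (t=2,i=10, bit14=0)
  nb .##.#: next=.  (t=1,i=4, bit13=0)
  nb .##..: next=.  (t=3,i=8, bit12=0)
  nb .#.##: next=#  (t=2,i=8, bit11=1)
  nb .#.#.: next=.  (t=2,i=4, bit10=0)
  nb .#..#: next=.  (t=0,i=5, bit9=0)
  nb .#...: next=.  (t=0,i=1, bit8=0)
  nb ..###: next=#  (t=0,i=7, bit7=1)
  nb ..##.: next=#  (t=1,i=3, bit6=1)
  nb ..#.#: next=.  (t=2,i=3, bit5=0)
  nb ..#..: next=#  (t=0,i=4, bit4=1)
  nb ...##: next=.  (t=1,i=2, bit3=0)
  nb ...#.: next=#  (t=0,i=3, bit2=1)
  nb ....#: next=.  (t=1,i=1, bit1=0)
  nb .....: next=#  (t=4,i=2, bit0=1)
  bits 01111001001010001000100011010101 = 2032699605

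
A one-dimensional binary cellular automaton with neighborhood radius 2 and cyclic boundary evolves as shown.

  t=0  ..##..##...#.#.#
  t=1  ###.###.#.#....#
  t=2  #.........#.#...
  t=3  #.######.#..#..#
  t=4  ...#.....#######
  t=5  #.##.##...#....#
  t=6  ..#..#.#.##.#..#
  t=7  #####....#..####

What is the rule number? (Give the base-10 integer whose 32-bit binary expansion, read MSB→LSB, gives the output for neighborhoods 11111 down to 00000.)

324895317

  ##### -> .   bit 31 = 0  t=3,i=4
  ####. -> .   bit 30 = 0  t=1,i=1
  ###.# -> .   bit 29 = 0  t=1,i=2
  ###.. -> #   bit 28 = 1  t=4,i=15
  ##.## -> .   bit 27 = 0  t=1,i=3
  ##.#. -> .   bit 26 = 0  t=1,i=7
  ##..# -> #   bit 25 = 1  t=0,i=4
  ##... -> #   bit 24 = 1  t=0,i=8
  #.### -> .   bit 23 = 0  t=1,i=4
  #.##. -> #   bit 22 = 1  t=5,i=2
  #.#.# -> .   bit 21 = 0  t=0,i=13
  #.#.. -> #   bit 20 = 1  t=0,i=15
  #..## -> #   bit 19 = 1  t=0,i=1
  #..#. -> #   bit 18 = 1  t=3,i=11
  #...# -> .   bit 17 = 0  t=0,i=9
  #.... -> #   bit 16 = 1  t=1,i=12
  .#### -> #   bit 15 = 1  t=1,i=0
  .###. -> .   bit 14 = 0  t=1,i=5
  .##.# -> .   bit 13 = 0  t=3,i=0
  .##.. -> .   bit 12 = 0  t=0,i=3
  .#.## -> .   bit 11 = 0  t=6,i=8
  .#.#. -> .   bit 10 = 0  t=0,i=12
  .#..# -> #   bit 9 = 1  t=0,i=0
  .#... -> .   bit 8 = 0  t=1,i=11
  ..### -> .   bit 7 = 0  t=1,i=15
  ..##. -> #   bit 6 = 1  t=0,i=2
  ..#.# -> .   bit 5 = 0  t=0,i=11
  ..#.. -> #   bit 4 = 1  t=2,i=0
  ...## -> .   bit 3 = 0  t=1,i=14
  ...#. -> #   bit 2 = 1  t=0,i=10
  ....# -> .   bit 1 = 0  t=1,i=13
  ..... -> #   bit 0 = 1  t=2,i=3
  bits 00010011010111011000001001010101 = 324895317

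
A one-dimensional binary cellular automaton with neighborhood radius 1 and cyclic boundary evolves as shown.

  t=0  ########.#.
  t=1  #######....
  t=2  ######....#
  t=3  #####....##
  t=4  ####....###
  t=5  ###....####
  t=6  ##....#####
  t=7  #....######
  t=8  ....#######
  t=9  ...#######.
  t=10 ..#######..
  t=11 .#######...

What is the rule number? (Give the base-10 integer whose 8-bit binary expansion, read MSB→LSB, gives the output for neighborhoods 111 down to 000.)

138

  [7] ### => #  t=0,i=1
  [6] ##. => .  t=0,i=7
  [5] #.# => .  t=0,i=8
  [4] #.. => .  t=1,i=7
  [3] .## => #  t=0,i=0
  [2] .#. => .  t=0,i=9
  [1] ..# => #  t=1,i=10
  [0] ... => .  t=1,i=8
  bits 10001010 = 138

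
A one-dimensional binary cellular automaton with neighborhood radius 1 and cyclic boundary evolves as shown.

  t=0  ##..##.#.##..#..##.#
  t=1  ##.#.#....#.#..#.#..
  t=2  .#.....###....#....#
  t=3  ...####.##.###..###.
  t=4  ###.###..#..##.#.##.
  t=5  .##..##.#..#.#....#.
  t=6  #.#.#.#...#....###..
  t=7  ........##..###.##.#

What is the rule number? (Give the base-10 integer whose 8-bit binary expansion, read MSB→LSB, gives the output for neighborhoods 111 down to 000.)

195

  ### -> #   bit 7 = 1  t=0,i=0
  ##. -> #   bit 6 = 1  t=0,i=1
  #.# -> .   bit 5 = 0  t=0,i=6
  #.. -> .   bit 4 = 0  t=0,i=2
  .## -> .   bit 3 = 0  t=0,i=4
  .#. -> .   bit 2 = 0  t=0,i=7
  ..# -> #   bit 1 = 1  t=0,i=3
  ... -> #   bit 0 = 1  t=1,i=7
  bits 11000011 = 195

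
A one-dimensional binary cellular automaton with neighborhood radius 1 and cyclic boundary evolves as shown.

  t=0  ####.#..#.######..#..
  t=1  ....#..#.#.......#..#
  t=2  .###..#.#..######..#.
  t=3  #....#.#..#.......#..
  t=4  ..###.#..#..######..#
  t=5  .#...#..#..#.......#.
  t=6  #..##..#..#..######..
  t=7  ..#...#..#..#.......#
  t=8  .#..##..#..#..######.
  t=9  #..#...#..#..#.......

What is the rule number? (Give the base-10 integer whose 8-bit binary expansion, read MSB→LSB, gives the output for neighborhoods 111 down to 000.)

  ### -> .   bit 7 = 0  t=0,i=1
  ##. -> .   bit 6 = 0  t=0,i=3
  #.# -> #   bit 5 = 1  t=0,i=4
  #.. -> .   bit 4 = 0  t=0,i=6
  .## -> .   bit 3 = 0  t=0,i=0
  .#. -> .   bit 2 = 0  t=0,i=5
  ..# -> #   bit 1 = 1  t=0,i=7
  ... -> #   bit 0 = 1  t=1,i=1
  bits 00100011 = 35

35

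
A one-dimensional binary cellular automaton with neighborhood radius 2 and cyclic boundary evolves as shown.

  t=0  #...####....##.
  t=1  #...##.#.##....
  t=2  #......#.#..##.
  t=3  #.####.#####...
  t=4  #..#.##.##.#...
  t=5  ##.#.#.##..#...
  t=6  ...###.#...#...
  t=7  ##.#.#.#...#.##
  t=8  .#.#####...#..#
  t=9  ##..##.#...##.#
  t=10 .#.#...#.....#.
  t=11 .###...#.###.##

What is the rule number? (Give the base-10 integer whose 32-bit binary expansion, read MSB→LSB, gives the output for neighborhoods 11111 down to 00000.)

  #####|#  b31=1 t=3,i=9
  ####.|.  b30=0 t=0,i=6
  ###.#|#  b29=1 t=3,i=5
  ###..|#  b28=1 t=0,i=7
  ##.##|#  b27=1 t=3,i=6
  ##.#.|.  b26=0 t=0,i=14
  ##..#|.  b25=0 t=5,i=9
  ##...|.  b24=0 t=0,i=8
  #.###|.  b23=0 t=3,i=2
  #.##.|#  b22=1 t=1,i=9
  #.#.#|#  b21=1 t=1,i=7
  #.#..|#  b20=1 t=0,i=0
  #..##|#  b19=1 t=2,i=11
  #..#.|.  b18=0 t=4,i=2
  #...#|.  b17=0 t=0,i=2
  #....|#  b16=1 t=0,i=9
  .####|#  b15=1 t=0,i=5
  .###.|.  b14=0 t=6,i=4
  .##.#|.  b13=0 t=0,i=13
  .##..|.  b12=0 t=1,i=10
  .#.##|.  b11=0 t=1,i=8
  .#.#.|#  b10=1 t=2,i=8
  .#..#|#  b9=1 t=2,i=10
  .#...|.  b8=0 t=0,i=1
  ..###|#  b7=1 t=0,i=4
  ..##.|.  b6=0 t=0,i=12
  ..#.#|#  b5=1 t=2,i=7
  ..#..|#  b4=1 t=1,i=0
  ...##|.  b3=0 t=0,i=3
  ...#.|.  b2=0 t=1,i=14
  ....#|#  b1=1 t=0,i=10
  .....|#  b0=1 t=2,i=3
  bits 10111000011110011000011010110011 = 3094972083

3094972083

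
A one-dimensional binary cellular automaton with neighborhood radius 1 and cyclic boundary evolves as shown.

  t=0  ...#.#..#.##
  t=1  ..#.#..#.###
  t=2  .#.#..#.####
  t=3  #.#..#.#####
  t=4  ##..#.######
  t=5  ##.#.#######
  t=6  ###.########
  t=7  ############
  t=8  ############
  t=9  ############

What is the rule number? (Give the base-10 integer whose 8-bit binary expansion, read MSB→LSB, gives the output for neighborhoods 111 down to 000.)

  ### -> #   bit 7 = 1  t=1,i=10
  ##. -> #   bit 6 = 1  t=0,i=11
  #.# -> #   bit 5 = 1  t=0,i=4
  #.. -> .   bit 4 = 0  t=0,i=0
  .## -> #   bit 3 = 1  t=0,i=10
  .#. -> .   bit 2 = 0  t=0,i=3
  ..# -> #   bit 1 = 1  t=0,i=2
  ... -> .   bit 0 = 0  t=0,i=1
  bits 11101010 = 234

234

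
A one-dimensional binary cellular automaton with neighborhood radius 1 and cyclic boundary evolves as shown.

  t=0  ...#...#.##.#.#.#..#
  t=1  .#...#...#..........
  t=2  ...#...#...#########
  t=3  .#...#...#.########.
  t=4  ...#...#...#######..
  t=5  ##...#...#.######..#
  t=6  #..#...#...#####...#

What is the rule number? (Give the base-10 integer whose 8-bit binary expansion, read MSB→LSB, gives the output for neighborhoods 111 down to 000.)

137

  nb ###: next=#  (t=2,i=12, bit7=1)
  nb ##.: next=.  (t=0,i=10, bit6=0)
  nb #.#: next=.  (t=0,i=8, bit5=0)
  nb #..: next=.  (t=0,i=0, bit4=0)
  nb .##: next=#  (t=0,i=9, bit3=1)
  nb .#.: next=.  (t=0,i=3, bit2=0)
  nb ..#: next=.  (t=0,i=2, bit1=0)
  nb ...: next=#  (t=0,i=1, bit0=1)
  bits 10001001 = 137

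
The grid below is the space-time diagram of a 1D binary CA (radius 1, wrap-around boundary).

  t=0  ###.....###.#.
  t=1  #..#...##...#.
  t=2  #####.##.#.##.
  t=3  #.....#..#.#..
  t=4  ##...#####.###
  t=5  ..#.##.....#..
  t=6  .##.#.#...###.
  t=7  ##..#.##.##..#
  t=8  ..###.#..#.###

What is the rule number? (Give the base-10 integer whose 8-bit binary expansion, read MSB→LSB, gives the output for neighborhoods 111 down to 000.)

30

  ### -> .   bit 7 = 0  t=0,i=1
  ##. -> .   bit 6 = 0  t=0,i=2
  #.# -> .   bit 5 = 0  t=0,i=11
  #.. -> #   bit 4 = 1  t=0,i=3
  .## -> #   bit 3 = 1  t=0,i=0
  .#. -> #   bit 2 = 1  t=0,i=12
  ..# -> #   bit 1 = 1  t=0,i=7
  ... -> .   bit 0 = 0  t=0,i=4
  bits 00011110 = 30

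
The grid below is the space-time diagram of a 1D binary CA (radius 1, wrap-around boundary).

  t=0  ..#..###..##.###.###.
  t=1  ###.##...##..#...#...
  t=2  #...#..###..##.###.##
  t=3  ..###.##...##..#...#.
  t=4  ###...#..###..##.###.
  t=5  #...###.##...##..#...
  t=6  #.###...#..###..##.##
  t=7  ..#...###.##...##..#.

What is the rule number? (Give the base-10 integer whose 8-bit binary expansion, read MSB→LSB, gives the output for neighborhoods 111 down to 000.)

15

  ###|.  b7=0 t=0,i=6
  ##.|.  b6=0 t=0,i=7
  #.#|.  b5=0 t=0,i=12
  #..|.  b4=0 t=0,i=3
  .##|#  b3=1 t=0,i=5
  .#.|#  b2=1 t=0,i=2
  ..#|#  b1=1 t=0,i=1
  ...|#  b0=1 t=0,i=0
  bits 00001111 = 15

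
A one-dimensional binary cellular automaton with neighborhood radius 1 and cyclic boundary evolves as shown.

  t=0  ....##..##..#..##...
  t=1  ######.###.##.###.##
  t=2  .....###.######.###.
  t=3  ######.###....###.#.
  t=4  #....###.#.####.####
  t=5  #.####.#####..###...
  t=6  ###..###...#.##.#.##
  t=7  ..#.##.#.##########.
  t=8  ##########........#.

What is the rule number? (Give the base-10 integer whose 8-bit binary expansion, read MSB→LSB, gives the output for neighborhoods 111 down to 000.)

111

  ### -> .   bit 7 = 0  t=1,i=0
  ##. -> #   bit 6 = 1  t=0,i=5
  #.# -> #   bit 5 = 1  t=1,i=6
  #.. -> .   bit 4 = 0  t=0,i=6
  .## -> #   bit 3 = 1  t=0,i=4
  .#. -> #   bit 2 = 1  t=0,i=12
  ..# -> #   bit 1 = 1  t=0,i=3
  ... -> #   bit 0 = 1  t=0,i=0
  bits 01101111 = 111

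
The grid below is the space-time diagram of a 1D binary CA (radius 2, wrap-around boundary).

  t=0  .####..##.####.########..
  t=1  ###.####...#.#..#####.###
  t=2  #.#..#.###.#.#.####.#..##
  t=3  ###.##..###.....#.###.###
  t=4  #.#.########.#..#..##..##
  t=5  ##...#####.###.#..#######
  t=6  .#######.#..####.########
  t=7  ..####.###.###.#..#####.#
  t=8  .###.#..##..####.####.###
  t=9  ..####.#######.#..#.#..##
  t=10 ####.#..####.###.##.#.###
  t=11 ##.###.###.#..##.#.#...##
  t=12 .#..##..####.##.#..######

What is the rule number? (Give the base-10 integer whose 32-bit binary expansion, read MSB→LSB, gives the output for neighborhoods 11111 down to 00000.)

  [31] ##### => #  t=0,i=17
  [30] ####. => .  t=0,i=3
  [29] ###.# => #  t=0,i=13
  [28] ###.. => #  t=0,i=4
  [27] ##.## => .  t=0,i=9
  [26] ##.#. => #  t=2,i=1
  [25] ##..# => #  t=0,i=5
  [24] ##... => #  t=0,i=23
  [23] #.### => .  t=0,i=10
  [22] #.##. => #  t=3,i=4
  [21] #.#.# => .  t=2,i=11
  [20] #.#.. => #  t=1,i=13
  [19] #..## => #  t=0,i=6
  [18] #..#. => #  t=2,i=4
  [17] #...# => #  t=0,i=24
  [16] #.... => .  t=3,i=12
  [15] .#### => #  t=0,i=2
  [14] .###. => #  t=2,i=8
  [13] .##.# => .  t=0,i=8
  [12] .##.. => #  t=3,i=5
  [11] .#.## => .  t=2,i=6
  [10] .#.#. => .  t=1,i=12
  [9] .#..# => .  t=1,i=14
  [8] .#... => #  t=11,i=20
  [7] ..### => #  t=0,i=1
  [6] ..##. => #  t=0,i=7
  [5] ..#.# => #  t=1,i=11
  [4] ..#.. => .  t=4,i=16
  [3] ...## => #  t=0,i=0
  [2] ...#. => .  t=1,i=10
  [1] ....# => .  t=3,i=14
  [0] ..... => #  t=3,i=13
  bits 10110111010111101101000111101001 = 3076444649

3076444649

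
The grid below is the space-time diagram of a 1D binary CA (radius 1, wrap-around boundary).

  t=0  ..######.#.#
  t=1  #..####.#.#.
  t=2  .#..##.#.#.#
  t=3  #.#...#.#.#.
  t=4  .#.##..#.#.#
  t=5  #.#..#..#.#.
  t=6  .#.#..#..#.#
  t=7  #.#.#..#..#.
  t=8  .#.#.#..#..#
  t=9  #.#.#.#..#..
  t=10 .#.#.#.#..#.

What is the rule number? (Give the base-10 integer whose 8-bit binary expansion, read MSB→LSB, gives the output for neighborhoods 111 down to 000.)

177

  nb ###: next=#  (t=0,i=3, bit7=1)
  nb ##.: next=.  (t=0,i=7, bit6=0)
  nb #.#: next=#  (t=0,i=8, bit5=1)
  nb #..: next=#  (t=0,i=0, bit4=1)
  nb .##: next=.  (t=0,i=2, bit3=0)
  nb .#.: next=.  (t=0,i=9, bit2=0)
  nb ..#: next=.  (t=0,i=1, bit1=0)
  nb ...: next=#  (t=3,i=4, bit0=1)
  bits 10110001 = 177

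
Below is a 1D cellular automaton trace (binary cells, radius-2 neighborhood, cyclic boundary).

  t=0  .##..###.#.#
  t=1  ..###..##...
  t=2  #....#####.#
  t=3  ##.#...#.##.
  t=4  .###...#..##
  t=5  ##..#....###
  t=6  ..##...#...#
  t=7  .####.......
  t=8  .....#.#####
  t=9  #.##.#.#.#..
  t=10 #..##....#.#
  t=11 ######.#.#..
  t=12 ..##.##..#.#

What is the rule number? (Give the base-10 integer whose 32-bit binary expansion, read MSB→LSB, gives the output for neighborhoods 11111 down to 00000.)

2946248803

  [31] ##### => #  t=2,i=7
  [30] ####. => .  t=2,i=8
  [29] ###.# => #  t=0,i=7
  [28] ###.. => .  t=1,i=4
  [27] ##.## => #  t=2,i=10
  [26] ##.#. => #  t=0,i=8
  [25] ##..# => #  t=0,i=3
  [24] ##... => #  t=1,i=9
  [23] #.### => #  t=4,i=1
  [22] #.##. => .  t=0,i=1
  [21] #.#.# => .  t=0,i=9
  [20] #.#.. => #  t=3,i=3
  [19] #..## => #  t=0,i=4
  [18] #..#. => #  t=5,i=3
  [17] #...# => .  t=3,i=5
  [16] #.... => .  t=1,i=10
  [15] .#### => .  t=2,i=6
  [14] .###. => .  t=0,i=6
  [13] .##.# => #  t=3,i=1
  [12] .##.. => #  t=0,i=2
  [11] .#.## => .  t=0,i=0
  [10] .#.#. => .  t=0,i=10
  [9] .#..# => .  t=4,i=8
  [8] .#... => .  t=3,i=4
  [7] ..### => .  t=0,i=5
  [6] ..##. => #  t=1,i=7
  [5] ..#.# => #  t=3,i=7
  [4] ..#.. => .  t=4,i=7
  [3] ...## => .  t=1,i=1
  [2] ...#. => .  t=3,i=6
  [1] ....# => #  t=1,i=0
  [0] ..... => #  t=1,i=11
  bits 10101111100111000011000001100011 = 2946248803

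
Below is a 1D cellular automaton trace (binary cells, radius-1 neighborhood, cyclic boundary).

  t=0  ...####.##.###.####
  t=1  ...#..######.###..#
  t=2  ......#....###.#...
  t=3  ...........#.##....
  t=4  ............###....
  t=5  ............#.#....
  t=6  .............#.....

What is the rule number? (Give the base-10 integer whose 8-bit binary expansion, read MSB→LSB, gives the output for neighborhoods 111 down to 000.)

104

  nb ###: next=.  (t=0,i=4, bit7=0)
  nb ##.: next=#  (t=0,i=6, bit6=1)
  nb #.#: next=#  (t=0,i=7, bit5=1)
  nb #..: next=.  (t=0,i=0, bit4=0)
  nb .##: next=#  (t=0,i=3, bit3=1)
  nb .#.: next=.  (t=1,i=3, bit2=0)
  nb ..#: next=.  (t=0,i=2, bit1=0)
  nb ...: next=.  (t=0,i=1, bit0=0)
  bits 01101000 = 104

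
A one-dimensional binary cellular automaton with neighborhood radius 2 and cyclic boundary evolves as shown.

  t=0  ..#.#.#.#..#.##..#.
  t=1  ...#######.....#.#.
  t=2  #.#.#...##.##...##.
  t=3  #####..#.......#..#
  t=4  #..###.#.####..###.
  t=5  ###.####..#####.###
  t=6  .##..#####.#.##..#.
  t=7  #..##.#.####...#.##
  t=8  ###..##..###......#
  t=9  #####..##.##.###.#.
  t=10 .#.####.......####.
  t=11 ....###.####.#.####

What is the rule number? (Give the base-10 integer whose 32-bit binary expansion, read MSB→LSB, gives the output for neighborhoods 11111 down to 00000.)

1983497753

  nb #####: next=.  (t=1,i=5, bit31=0)
  nb ####.: next=#  (t=1,i=8, bit30=1)
  nb ###.#: next=#  (t=4,i=5, bit29=1)
  nb ###..: next=#  (t=1,i=9, bit28=1)
  nb ##.##: next=.  (t=2,i=10, bit27=0)
  nb ##.#.: next=#  (t=2,i=18, bit26=1)
  nb ##..#: next=#  (t=0,i=15, bit25=1)
  nb ##...: next=.  (t=1,i=10, bit24=0)
  nb #.###: next=.  (t=4,i=9, bit23=0)
  nb #.##.: next=.  (t=0,i=13, bit22=0)
  nb #.#.#: next=#  (t=0,i=4, bit21=1)
  nb #.#..: next=#  (t=0,i=8, bit20=1)
  nb #..##: next=#  (t=3,i=17, bit19=1)
  nb #..#.: next=.  (t=0,i=10, bit18=0)
  nb #...#: next=.  (t=0,i=0, bit17=0)
  nb #....: next=#  (t=1,i=0, bit16=1)
  nb .####: next=#  (t=1,i=4, bit15=1)
  nb .###.: next=#  (t=4,i=4, bit14=1)
  nb .##.#: next=.  (t=2,i=9, bit13=0)
  nb .##..: next=.  (t=0,i=14, bit12=0)
  nb .#.##: next=.  (t=0,i=12, bit11=0)
  nb .#.#.: next=#  (t=0,i=3, bit10=1)
  nb .#..#: next=#  (t=0,i=9, bit9=1)
  nb .#...: next=.  (t=0,i=18, bit8=0)
  nb ..###: next=.  (t=1,i=3, bit7=0)
  nb ..##.: next=.  (t=2,i=8, bit6=0)
  nb ..#.#: next=.  (t=0,i=2, bit5=0)
  nb ..#..: next=#  (t=0,i=17, bit4=1)
  nb ...##: next=#  (t=1,i=2, bit3=1)
  nb ...#.: next=.  (t=0,i=1, bit2=0)
  nb ....#: next=.  (t=1,i=1, bit1=0)
  nb .....: next=#  (t=1,i=12, bit0=1)
  bits 01110110001110011100011000011001 = 1983497753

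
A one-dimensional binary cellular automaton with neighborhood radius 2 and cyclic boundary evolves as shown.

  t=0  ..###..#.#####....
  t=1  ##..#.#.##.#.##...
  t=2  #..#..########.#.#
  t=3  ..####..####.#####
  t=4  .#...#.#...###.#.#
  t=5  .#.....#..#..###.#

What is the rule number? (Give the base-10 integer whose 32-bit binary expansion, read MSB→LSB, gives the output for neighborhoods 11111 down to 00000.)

  ##### -> #   bit 31 = 1  t=0,i=11
  ####. -> .   bit 30 = 0  t=0,i=12
  ###.# -> #   bit 29 = 1  t=2,i=13
  ###.. -> #   bit 28 = 1  t=0,i=4
  ##.## -> #   bit 27 = 1  t=3,i=12
  ##.#. -> #   bit 26 = 1  t=1,i=10
  ##..# -> .   bit 25 = 0  t=0,i=5
  ##... -> #   bit 24 = 1  t=0,i=14
  #.### -> #   bit 23 = 1  t=0,i=9
  #.##. -> #   bit 22 = 1  t=1,i=8
  #.#.# -> #   bit 21 = 1  t=1,i=6
  #.#.. -> #   bit 20 = 1  t=4,i=1
  #..## -> #   bit 19 = 1  t=2,i=5
  #..#. -> #   bit 18 = 1  t=0,i=6
  #...# -> .   bit 17 = 0  t=1,i=16
  #.... -> .   bit 16 = 0  t=0,i=15
  .#### -> .   bit 15 = 0  t=0,i=10
  .###. -> .   bit 14 = 0  t=0,i=3
  .##.# -> #   bit 13 = 1  t=1,i=9
  .##.. -> .   bit 12 = 0  t=1,i=1
  .#.## -> #   bit 11 = 1  t=0,i=8
  .#.#. -> .   bit 10 = 0  t=1,i=5
  .#..# -> #   bit 9 = 1  t=2,i=4
  .#... -> .   bit 8 = 0  t=4,i=2
  ..### -> .   bit 7 = 0  t=0,i=2
  ..##. -> #   bit 6 = 1  t=1,i=0
  ..#.# -> .   bit 5 = 0  t=0,i=7
  ..#.. -> #   bit 4 = 1  t=2,i=3
  ...## -> #   bit 3 = 1  t=0,i=1
  ...#. -> .   bit 2 = 0  t=4,i=4
  ....# -> #   bit 1 = 1  t=0,i=0
  ..... -> .   bit 0 = 0  t=0,i=16
  bits 10111101111111000010101001011010 = 3187419738

3187419738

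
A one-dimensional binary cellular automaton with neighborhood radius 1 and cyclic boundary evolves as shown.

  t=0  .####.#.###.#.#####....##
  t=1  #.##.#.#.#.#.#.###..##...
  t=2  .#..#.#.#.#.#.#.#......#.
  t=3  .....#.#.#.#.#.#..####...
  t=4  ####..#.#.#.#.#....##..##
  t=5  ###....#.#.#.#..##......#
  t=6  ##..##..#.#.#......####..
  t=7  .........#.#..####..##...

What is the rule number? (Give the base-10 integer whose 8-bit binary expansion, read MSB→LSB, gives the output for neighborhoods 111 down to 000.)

161

  [7] ### => #  t=0,i=2
  [6] ##. => .  t=0,i=4
  [5] #.# => #  t=0,i=0
  [4] #.. => .  t=0,i=19
  [3] .## => .  t=0,i=1
  [2] .#. => .  t=0,i=6
  [1] ..# => .  t=0,i=22
  [0] ... => #  t=0,i=20
  bits 10100001 = 161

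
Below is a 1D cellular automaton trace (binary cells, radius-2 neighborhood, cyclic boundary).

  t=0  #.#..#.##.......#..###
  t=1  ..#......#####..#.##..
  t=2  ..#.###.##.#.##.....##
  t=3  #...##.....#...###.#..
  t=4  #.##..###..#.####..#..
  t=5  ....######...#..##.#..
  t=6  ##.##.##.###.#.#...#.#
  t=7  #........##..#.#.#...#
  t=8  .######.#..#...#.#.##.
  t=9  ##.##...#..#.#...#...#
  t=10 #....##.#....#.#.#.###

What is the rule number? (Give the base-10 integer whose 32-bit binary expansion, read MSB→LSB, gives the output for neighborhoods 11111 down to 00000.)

  ##### -> #   bit 31 = 1  t=1,i=11
  ####. -> .   bit 30 = 0  t=0,i=21
  ###.# -> .   bit 29 = 0  t=0,i=0
  ###.. -> #   bit 28 = 1  t=1,i=13
  ##.## -> .   bit 27 = 0  t=2,i=7
  ##.#. -> .   bit 26 = 0  t=0,i=1
  ##..# -> #   bit 25 = 1  t=1,i=14
  ##... -> #   bit 24 = 1  t=0,i=9
  #.### -> #   bit 23 = 1  t=2,i=4
  #.##. -> .   bit 22 = 0  t=0,i=7
  #.#.# -> #   bit 21 = 1  t=2,i=11
  #.#.. -> #   bit 20 = 1  t=0,i=2
  #..## -> #   bit 19 = 1  t=0,i=18
  #..#. -> .   bit 18 = 0  t=0,i=4
  #...# -> #   bit 17 = 1  t=3,i=2
  #.... -> #   bit 16 = 1  t=0,i=10
  .#### -> .   bit 15 = 0  t=0,i=20
  .###. -> #   bit 14 = 1  t=2,i=5
  .##.# -> .   bit 13 = 0  t=2,i=9
  .##.. -> .   bit 12 = 0  t=0,i=8
  .#.## -> .   bit 11 = 0  t=0,i=6
  .#.#. -> .   bit 10 = 0  t=6,i=14
  .#..# -> .   bit 9 = 0  t=0,i=3
  .#... -> .   bit 8 = 0  t=1,i=3
  ..### -> #   bit 7 = 1  t=0,i=19
  ..##. -> .   bit 6 = 0  t=2,i=20
  ..#.# -> .   bit 5 = 0  t=0,i=5
  ..#.. -> #   bit 4 = 1  t=0,i=16
  ...## -> #   bit 3 = 1  t=1,i=8
  ...#. -> .   bit 2 = 0  t=0,i=15
  ....# -> .   bit 1 = 0  t=0,i=14
  ..... -> #   bit 0 = 1  t=0,i=11
  bits 10010011101110110100000010011001 = 2478522521

2478522521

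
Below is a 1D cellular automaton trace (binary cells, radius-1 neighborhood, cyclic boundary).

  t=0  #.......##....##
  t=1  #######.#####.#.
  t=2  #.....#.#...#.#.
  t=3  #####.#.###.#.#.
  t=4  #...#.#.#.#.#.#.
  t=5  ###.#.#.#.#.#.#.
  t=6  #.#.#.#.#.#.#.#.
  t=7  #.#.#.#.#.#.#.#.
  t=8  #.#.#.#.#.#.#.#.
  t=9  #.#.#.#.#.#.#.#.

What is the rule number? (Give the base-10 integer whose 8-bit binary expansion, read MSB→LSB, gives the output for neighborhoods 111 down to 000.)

93

  ### -> .   bit 7 = 0  t=0,i=15
  ##. -> #   bit 6 = 1  t=0,i=0
  #.# -> .   bit 5 = 0  t=1,i=7
  #.. -> #   bit 4 = 1  t=0,i=1
  .## -> #   bit 3 = 1  t=0,i=8
  .#. -> #   bit 2 = 1  t=1,i=14
  ..# -> .   bit 1 = 0  t=0,i=7
  ... -> #   bit 0 = 1  t=0,i=2
  bits 01011101 = 93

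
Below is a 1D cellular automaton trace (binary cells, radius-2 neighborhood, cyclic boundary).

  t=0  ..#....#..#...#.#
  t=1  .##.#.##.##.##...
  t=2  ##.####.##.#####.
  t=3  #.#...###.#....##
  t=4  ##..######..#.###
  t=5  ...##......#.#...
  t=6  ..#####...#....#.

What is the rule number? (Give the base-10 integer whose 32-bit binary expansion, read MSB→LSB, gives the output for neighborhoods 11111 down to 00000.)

  ##### -> .   bit 31 = 0  t=2,i=13
  ####. -> .   bit 30 = 0  t=2,i=5
  ###.# -> #   bit 29 = 1  t=2,i=6
  ###.. -> .   bit 28 = 0  t=4,i=1
  ##.## -> #   bit 27 = 1  t=1,i=8
  ##.#. -> #   bit 26 = 1  t=1,i=3
  ##..# -> .   bit 25 = 0  t=4,i=2
  ##... -> #   bit 24 = 1  t=1,i=14
  #.### -> .   bit 23 = 0  t=2,i=3
  #.##. -> #   bit 22 = 1  t=1,i=6
  #.#.# -> #   bit 21 = 1  t=1,i=4
  #.#.. -> .   bit 20 = 0  t=0,i=16
  #..## -> #   bit 19 = 1  t=4,i=3
  #..#. -> #   bit 18 = 1  t=0,i=1
  #...# -> #   bit 17 = 1  t=0,i=12
  #.... -> #   bit 16 = 1  t=0,i=4
  .#### -> .   bit 15 = 0  t=2,i=4
  .###. -> #   bit 14 = 1  t=3,i=7
  .##.# -> .   bit 13 = 0  t=1,i=2
  .##.. -> #   bit 12 = 1  t=1,i=13
  .#.## -> #   bit 11 = 1  t=1,i=5
  .#.#. -> .   bit 10 = 0  t=0,i=15
  .#..# -> .   bit 9 = 0  t=0,i=0
  .#... -> .   bit 8 = 0  t=0,i=3
  ..### -> #   bit 7 = 1  t=3,i=6
  ..##. -> #   bit 6 = 1  t=1,i=1
  ..#.# -> .   bit 5 = 0  t=0,i=14
  ..#.. -> #   bit 4 = 1  t=0,i=2
  ...## -> #   bit 3 = 1  t=1,i=0
  ...#. -> #   bit 2 = 1  t=0,i=6
  ....# -> .   bit 1 = 0  t=0,i=5
  ..... -> .   bit 0 = 0  t=5,i=0
  bits 00101101011011110101100011011100 = 762271964

762271964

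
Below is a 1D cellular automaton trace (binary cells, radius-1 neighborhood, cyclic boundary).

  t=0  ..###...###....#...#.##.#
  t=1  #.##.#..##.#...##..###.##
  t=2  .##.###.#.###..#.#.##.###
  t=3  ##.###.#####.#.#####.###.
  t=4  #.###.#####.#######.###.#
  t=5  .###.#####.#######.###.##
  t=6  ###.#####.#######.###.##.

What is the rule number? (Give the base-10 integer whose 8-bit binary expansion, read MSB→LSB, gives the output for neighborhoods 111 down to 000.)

188

  [7] ### => #  t=0,i=3
  [6] ##. => .  t=0,i=4
  [5] #.# => #  t=0,i=20
  [4] #.. => #  t=0,i=0
  [3] .## => #  t=0,i=2
  [2] .#. => #  t=0,i=15
  [1] ..# => .  t=0,i=1
  [0] ... => .  t=0,i=6
  bits 10111100 = 188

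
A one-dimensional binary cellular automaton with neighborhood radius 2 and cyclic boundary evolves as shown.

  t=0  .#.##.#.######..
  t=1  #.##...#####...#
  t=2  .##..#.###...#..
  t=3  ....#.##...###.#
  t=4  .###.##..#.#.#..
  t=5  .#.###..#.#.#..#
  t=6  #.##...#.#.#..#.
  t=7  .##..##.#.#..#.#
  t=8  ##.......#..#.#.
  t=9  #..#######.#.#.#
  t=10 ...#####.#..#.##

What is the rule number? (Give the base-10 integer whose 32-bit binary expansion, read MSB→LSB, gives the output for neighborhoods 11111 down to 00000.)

  ##### -> #   bit 31 = 1  t=0,i=10
  ####. -> .   bit 30 = 0  t=0,i=12
  ###.# -> #   bit 29 = 1  t=3,i=13
  ###.. -> .   bit 28 = 0  t=0,i=13
  ##.## -> #   bit 27 = 1  t=1,i=1
  ##.#. -> .   bit 26 = 0  t=0,i=5
  ##..# -> .   bit 25 = 0  t=2,i=3
  ##... -> .   bit 24 = 0  t=0,i=14
  #.### -> #   bit 23 = 1  t=0,i=8
  #.##. -> #   bit 22 = 1  t=0,i=3
  #.#.# -> .   bit 21 = 0  t=0,i=6
  #.#.. -> .   bit 20 = 0  t=3,i=15
  #..## -> .   bit 19 = 0  t=7,i=4
  #..#. -> #   bit 18 = 1  t=2,i=4
  #...# -> #   bit 17 = 1  t=0,i=15
  #.... -> #   bit 16 = 1  t=3,i=1
  .#### -> #   bit 15 = 1  t=0,i=9
  .###. -> .   bit 14 = 0  t=2,i=8
  .##.# -> .   bit 13 = 0  t=0,i=4
  .##.. -> .   bit 12 = 0  t=1,i=3
  .#.## -> #   bit 11 = 1  t=0,i=2
  .#.#. -> #   bit 10 = 1  t=4,i=10
  .#..# -> .   bit 9 = 0  t=5,i=13
  .#... -> .   bit 8 = 0  t=2,i=14
  ..### -> #   bit 7 = 1  t=1,i=7
  ..##. -> .   bit 6 = 0  t=1,i=15
  ..#.# -> .   bit 5 = 0  t=0,i=1
  ..#.. -> #   bit 4 = 1  t=2,i=13
  ...## -> .   bit 3 = 0  t=1,i=6
  ...#. -> #   bit 2 = 1  t=0,i=0
  ....# -> #   bit 1 = 1  t=3,i=2
  ..... -> #   bit 0 = 1  t=8,i=4
  bits 10101000110001111000110010010111 = 2831649943

2831649943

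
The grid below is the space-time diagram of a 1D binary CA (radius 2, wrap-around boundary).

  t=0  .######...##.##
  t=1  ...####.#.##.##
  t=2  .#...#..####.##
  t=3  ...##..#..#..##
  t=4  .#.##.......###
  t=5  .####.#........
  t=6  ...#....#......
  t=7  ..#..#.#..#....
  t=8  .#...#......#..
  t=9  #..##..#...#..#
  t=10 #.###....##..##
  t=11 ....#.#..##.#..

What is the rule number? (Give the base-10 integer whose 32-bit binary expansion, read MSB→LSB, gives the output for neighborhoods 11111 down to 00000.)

  ##### -> #   bit 31 = 1  t=0,i=3
  ####. -> #   bit 30 = 1  t=0,i=5
  ###.# -> .   bit 29 = 0  t=1,i=6
  ###.. -> #   bit 28 = 1  t=0,i=6
  ##.## -> .   bit 27 = 0  t=0,i=0
  ##.#. -> .   bit 26 = 0  t=1,i=7
  ##..# -> .   bit 25 = 0  t=3,i=5
  ##... -> .   bit 24 = 0  t=0,i=7
  #.### -> .   bit 23 = 0  t=0,i=1
  #.##. -> #   bit 22 = 1  t=0,i=13
  #.#.# -> #   bit 21 = 1  t=1,i=8
  #.#.. -> .   bit 20 = 0  t=2,i=1
  #..## -> #   bit 19 = 1  t=2,i=7
  #..#. -> .   bit 18 = 0  t=3,i=6
  #...# -> #   bit 17 = 1  t=0,i=8
  #.... -> #   bit 16 = 1  t=4,i=6
  .#### -> .   bit 15 = 0  t=0,i=2
  .###. -> .   bit 14 = 0  t=4,i=13
  .##.# -> #   bit 13 = 1  t=0,i=11
  .##.. -> #   bit 12 = 1  t=1,i=14
  .#.## -> #   bit 11 = 1  t=1,i=9
  .#.#. -> .   bit 10 = 0  t=7,i=6
  .#..# -> .   bit 9 = 0  t=2,i=6
  .#... -> .   bit 8 = 0  t=2,i=2
  ..### -> .   bit 7 = 0  t=1,i=3
  ..##. -> #   bit 6 = 1  t=0,i=10
  ..#.# -> #   bit 5 = 1  t=7,i=5
  ..#.. -> .   bit 4 = 0  t=2,i=5
  ...## -> .   bit 3 = 0  t=0,i=9
  ...#. -> #   bit 2 = 1  t=2,i=4
  ....# -> .   bit 1 = 0  t=4,i=10
  ..... -> .   bit 0 = 0  t=4,i=7
  bits 11010000011010110011100001100100 = 3496687716

3496687716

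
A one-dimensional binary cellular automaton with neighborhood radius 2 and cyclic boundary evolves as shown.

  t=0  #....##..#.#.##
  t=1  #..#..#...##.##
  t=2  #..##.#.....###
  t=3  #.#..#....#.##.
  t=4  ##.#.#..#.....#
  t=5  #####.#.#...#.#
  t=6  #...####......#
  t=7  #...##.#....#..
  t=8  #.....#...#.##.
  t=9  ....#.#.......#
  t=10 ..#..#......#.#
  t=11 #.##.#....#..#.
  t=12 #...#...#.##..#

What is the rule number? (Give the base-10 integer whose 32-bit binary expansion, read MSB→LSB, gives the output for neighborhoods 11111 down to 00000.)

  nb #####: next=.  (t=5,i=1, bit31=0)
  nb ####.: next=.  (t=2,i=14, bit30=0)
  nb ###.#: next=#  (t=4,i=1, bit29=1)
  nb ###..: next=#  (t=0,i=0, bit28=1)
  nb ##.##: next=#  (t=1,i=12, bit27=1)
  nb ##.#.: next=#  (t=2,i=5, bit26=1)
  nb ##..#: next=.  (t=0,i=7, bit25=0)
  nb ##...: next=.  (t=0,i=1, bit24=0)
  nb #.###: next=#  (t=0,i=13, bit23=1)
  nb #.##.: next=.  (t=3,i=12, bit22=0)
  nb #.#.#: next=#  (t=0,i=11, bit21=1)
  nb #.#..: next=.  (t=2,i=6, bit20=0)
  nb #..##: next=#  (t=2,i=2, bit19=1)
  nb #..#.: next=.  (t=0,i=8, bit18=0)
  nb #...#: next=.  (t=1,i=8, bit17=0)
  nb #....: next=.  (t=0,i=2, bit16=0)
  nb .####: next=#  (t=2,i=13, bit15=1)
  nb .###.: next=#  (t=0,i=14, bit14=1)
  nb .##.#: next=.  (t=1,i=11, bit13=0)
  nb .##..: next=#  (t=0,i=6, bit12=1)
  nb .#.##: next=.  (t=0,i=12, bit11=0)
  nb .#.#.: next=#  (t=0,i=10, bit10=1)
  nb .#..#: next=#  (t=1,i=4, bit9=1)
  nb .#...: next=.  (t=1,i=7, bit8=0)
  nb ..###: next=#  (t=2,i=12, bit7=1)
  nb ..##.: next=.  (t=0,i=5, bit6=0)
  nb ..#.#: next=.  (t=0,i=9, bit5=0)
  nb ..#..: next=#  (t=1,i=3, bit4=1)
  nb ...##: next=.  (t=0,i=4, bit3=0)
  nb ...#.: next=.  (t=3,i=9, bit2=0)
  nb ....#: next=#  (t=0,i=3, bit1=1)
  nb .....: next=.  (t=2,i=9, bit0=0)
  bits 00111100101010001101011010010010 = 1017697938

1017697938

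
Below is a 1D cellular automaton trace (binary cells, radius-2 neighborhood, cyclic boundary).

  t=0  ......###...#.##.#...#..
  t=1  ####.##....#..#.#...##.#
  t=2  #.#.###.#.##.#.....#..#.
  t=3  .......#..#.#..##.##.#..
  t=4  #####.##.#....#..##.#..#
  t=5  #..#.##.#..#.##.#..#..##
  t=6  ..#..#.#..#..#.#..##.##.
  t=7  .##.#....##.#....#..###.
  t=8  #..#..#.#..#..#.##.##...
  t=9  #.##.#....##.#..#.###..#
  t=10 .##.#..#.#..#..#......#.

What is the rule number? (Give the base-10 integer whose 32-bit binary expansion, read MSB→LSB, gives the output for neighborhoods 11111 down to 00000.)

  [31] ##### => .  t=1,i=1
  [30] ####. => #  t=1,i=2
  [29] ###.# => .  t=1,i=3
  [28] ###.. => .  t=0,i=8
  [27] ##.## => #  t=1,i=4
  [26] ##.#. => #  t=0,i=16
  [25] ##..# => .  t=5,i=1
  [24] ##... => .  t=0,i=9
  [23] #.### => .  t=1,i=23
  [22] #.##. => #  t=0,i=14
  [21] #.#.# => .  t=2,i=0
  [20] #.#.. => .  t=0,i=17
  [19] #..## => #  t=3,i=14
  [18] #..#. => #  t=1,i=13
  [17] #...# => .  t=0,i=10
  [16] #.... => #  t=0,i=23
  [15] .#### => #  t=1,i=0
  [14] .###. => .  t=0,i=7
  [13] .##.# => .  t=0,i=15
  [12] .##.. => #  t=1,i=6
  [11] .#.## => .  t=0,i=13
  [10] .#.#. => .  t=1,i=15
  [9] .#..# => .  t=1,i=12
  [8] .#... => .  t=0,i=18
  [7] ..### => #  t=0,i=6
  [6] ..##. => .  t=1,i=20
  [5] ..#.# => .  t=0,i=12
  [4] ..#.. => #  t=0,i=21
  [3] ...## => #  t=0,i=5
  [2] ...#. => #  t=0,i=11
  [1] ....# => .  t=0,i=4
  [0] ..... => #  t=0,i=0
  bits 01001100010011011001000010011101 = 1280151709

1280151709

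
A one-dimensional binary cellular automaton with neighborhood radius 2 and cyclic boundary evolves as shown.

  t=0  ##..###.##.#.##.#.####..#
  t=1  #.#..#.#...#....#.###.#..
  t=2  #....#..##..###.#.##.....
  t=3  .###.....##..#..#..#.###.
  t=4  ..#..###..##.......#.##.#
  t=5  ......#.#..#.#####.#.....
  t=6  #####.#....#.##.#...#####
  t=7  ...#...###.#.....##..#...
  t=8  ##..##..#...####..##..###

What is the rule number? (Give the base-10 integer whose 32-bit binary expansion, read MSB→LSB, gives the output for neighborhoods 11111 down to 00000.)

1252249891

  #####|.  b31=0 t=5,i=15
  ####.|#  b30=1 t=0,i=20
  ###.#|.  b29=0 t=0,i=6
  ###..|.  b28=0 t=0,i=1
  ##.##|#  b27=1 t=0,i=7
  ##.#.|.  b26=0 t=0,i=10
  ##..#|#  b25=1 t=0,i=2
  ##...|.  b24=0 t=2,i=20
  #.###|#  b23=1 t=0,i=18
  #.##.|.  b22=0 t=0,i=8
  #.#.#|#  b21=1 t=0,i=11
  #.#..|.  b20=0 t=1,i=2
  #..##|.  b19=0 t=0,i=3
  #..#.|.  b18=0 t=1,i=4
  #...#|#  b17=1 t=1,i=9
  #....|#  b16=1 t=1,i=13
  .####|#  b15=1 t=0,i=19
  .###.|#  b14=1 t=0,i=0
  .##.#|.  b13=0 t=0,i=9
  .##..|#  b12=1 t=2,i=9
  .#.##|.  b11=0 t=0,i=12
  .#.#.|.  b10=0 t=1,i=1
  .#..#|.  b9=0 t=1,i=3
  .#...|#  b8=1 t=1,i=8
  ..###|.  b7=0 t=0,i=4
  ..##.|.  b6=0 t=2,i=8
  ..#.#|#  b5=1 t=1,i=0
  ..#..|.  b4=0 t=1,i=11
  ...##|.  b3=0 t=3,i=8
  ...#.|.  b2=0 t=1,i=10
  ....#|#  b1=1 t=1,i=14
  .....|#  b0=1 t=2,i=22
  bits 01001010101000111101000100100011 = 1252249891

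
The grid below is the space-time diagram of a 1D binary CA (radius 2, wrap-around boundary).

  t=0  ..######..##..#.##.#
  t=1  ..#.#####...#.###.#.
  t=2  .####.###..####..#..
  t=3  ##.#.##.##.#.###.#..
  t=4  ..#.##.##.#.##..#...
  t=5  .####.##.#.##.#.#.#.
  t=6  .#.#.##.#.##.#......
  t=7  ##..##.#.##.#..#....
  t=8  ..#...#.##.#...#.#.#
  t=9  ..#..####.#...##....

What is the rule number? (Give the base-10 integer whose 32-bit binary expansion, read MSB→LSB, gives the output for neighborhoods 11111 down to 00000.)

  nb #####: next=#  (t=0,i=4, bit31=1)
  nb ####.: next=#  (t=0,i=6, bit30=1)
  nb ###.#: next=.  (t=1,i=16, bit29=0)
  nb ###..: next=#  (t=0,i=7, bit28=1)
  nb ##.##: next=#  (t=2,i=5, bit27=1)
  nb ##.#.: next=#  (t=0,i=18, bit26=1)
  nb ##..#: next=#  (t=0,i=8, bit25=1)
  nb ##...: next=.  (t=1,i=9, bit24=0)
  nb #.###: next=#  (t=1,i=4, bit23=1)
  nb #.##.: next=#  (t=0,i=16, bit22=1)
  nb #.#.#: next=.  (t=3,i=3, bit21=0)
  nb #.#..: next=.  (t=0,i=19, bit20=0)
  nb #..##: next=.  (t=0,i=1, bit19=0)
  nb #..#.: next=.  (t=0,i=13, bit18=0)
  nb #...#: next=.  (t=1,i=0, bit17=0)
  nb #....: next=#  (t=4,i=18, bit16=1)
  nb .####: next=.  (t=0,i=3, bit15=0)
  nb .###.: next=.  (t=1,i=15, bit14=0)
  nb .##.#: next=.  (t=0,i=17, bit13=0)
  nb .##..: next=.  (t=0,i=11, bit12=0)
  nb .#.##: next=#  (t=0,i=15, bit11=1)
  nb .#.#.: next=.  (t=5,i=15, bit10=0)
  nb .#..#: next=.  (t=0,i=0, bit9=0)
  nb .#...: next=.  (t=1,i=19, bit8=0)
  nb ..###: next=#  (t=0,i=2, bit7=1)
  nb ..##.: next=.  (t=0,i=10, bit6=0)
  nb ..#.#: next=#  (t=0,i=14, bit5=1)
  nb ..#..: next=#  (t=2,i=17, bit4=1)
  nb ...##: next=#  (t=2,i=0, bit3=1)
  nb ...#.: next=#  (t=1,i=1, bit2=1)
  nb ....#: next=.  (t=4,i=0, bit1=0)
  nb .....: next=.  (t=4,i=19, bit0=0)
  bits 11011110110000010000100010111100 = 3737192636

3737192636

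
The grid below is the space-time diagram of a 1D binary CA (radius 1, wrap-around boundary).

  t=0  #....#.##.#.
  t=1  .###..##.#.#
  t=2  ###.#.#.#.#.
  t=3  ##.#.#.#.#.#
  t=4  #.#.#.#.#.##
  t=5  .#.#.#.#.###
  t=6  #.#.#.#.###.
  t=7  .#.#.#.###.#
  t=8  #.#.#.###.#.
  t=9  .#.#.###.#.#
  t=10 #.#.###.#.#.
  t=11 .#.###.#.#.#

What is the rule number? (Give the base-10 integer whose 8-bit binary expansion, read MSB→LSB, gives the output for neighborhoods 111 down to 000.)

185

  ###|#  b7=1 t=1,i=2
  ##.|.  b6=0 t=0,i=8
  #.#|#  b5=1 t=0,i=6
  #..|#  b4=1 t=0,i=1
  .##|#  b3=1 t=0,i=7
  .#.|.  b2=0 t=0,i=0
  ..#|.  b1=0 t=0,i=4
  ...|#  b0=1 t=0,i=2
  bits 10111001 = 185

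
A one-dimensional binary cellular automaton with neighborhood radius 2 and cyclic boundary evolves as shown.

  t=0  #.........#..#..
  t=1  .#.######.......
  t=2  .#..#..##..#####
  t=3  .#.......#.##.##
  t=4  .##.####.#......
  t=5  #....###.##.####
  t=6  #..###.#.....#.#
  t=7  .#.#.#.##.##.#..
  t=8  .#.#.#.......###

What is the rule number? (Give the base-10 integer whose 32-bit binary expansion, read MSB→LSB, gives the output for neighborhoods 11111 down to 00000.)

1915912619

  ##### -> .   bit 31 = 0  t=1,i=5
  ####. -> #   bit 30 = 1  t=1,i=7
  ###.# -> #   bit 29 = 1  t=2,i=15
  ###.. -> #   bit 28 = 1  t=1,i=8
  ##.## -> .   bit 27 = 0  t=3,i=13
  ##.#. -> .   bit 26 = 0  t=2,i=0
  ##..# -> #   bit 25 = 1  t=2,i=9
  ##... -> .   bit 24 = 0  t=1,i=9
  #.### -> .   bit 23 = 0  t=1,i=3
  #.##. -> .   bit 22 = 0  t=3,i=11
  #.#.# -> #   bit 21 = 1  t=7,i=3
  #.#.. -> #   bit 20 = 1  t=2,i=1
  #..## -> .   bit 19 = 0  t=2,i=6
  #..#. -> .   bit 18 = 0  t=0,i=12
  #...# -> #   bit 17 = 1  t=7,i=15
  #.... -> .   bit 16 = 0  t=0,i=2
  .#### -> #   bit 15 = 1  t=1,i=4
  .###. -> .   bit 14 = 0  t=5,i=6
  .##.# -> .   bit 13 = 0  t=3,i=12
  .##.. -> .   bit 12 = 0  t=2,i=8
  .#.## -> .   bit 11 = 0  t=1,i=2
  .#.#. -> .   bit 10 = 0  t=7,i=2
  .#..# -> .   bit 9 = 0  t=0,i=11
  .#... -> #   bit 8 = 1  t=0,i=1
  ..### -> #   bit 7 = 1  t=2,i=11
  ..##. -> .   bit 6 = 0  t=2,i=7
  ..#.# -> #   bit 5 = 1  t=1,i=1
  ..#.. -> .   bit 4 = 0  t=0,i=0
  ...## -> #   bit 3 = 1  t=4,i=0
  ...#. -> .   bit 2 = 0  t=0,i=9
  ....# -> #   bit 1 = 1  t=0,i=8
  ..... -> #   bit 0 = 1  t=0,i=3
  bits 01110010001100101000000110101011 = 1915912619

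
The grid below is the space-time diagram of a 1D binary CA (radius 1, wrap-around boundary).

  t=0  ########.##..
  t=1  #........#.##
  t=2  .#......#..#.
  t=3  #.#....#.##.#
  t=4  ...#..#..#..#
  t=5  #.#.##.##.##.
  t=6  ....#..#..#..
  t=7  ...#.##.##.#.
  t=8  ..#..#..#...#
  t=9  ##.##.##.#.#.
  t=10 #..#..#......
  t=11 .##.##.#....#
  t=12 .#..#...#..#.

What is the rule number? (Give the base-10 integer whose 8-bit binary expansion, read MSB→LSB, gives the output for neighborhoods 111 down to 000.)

  ###|.  b7=0 t=0,i=1
  ##.|.  b6=0 t=0,i=7
  #.#|.  b5=0 t=0,i=8
  #..|#  b4=1 t=0,i=11
  .##|#  b3=1 t=0,i=0
  .#.|.  b2=0 t=1,i=9
  ..#|#  b1=1 t=0,i=12
  ...|.  b0=0 t=1,i=2
  bits 00011010 = 26

26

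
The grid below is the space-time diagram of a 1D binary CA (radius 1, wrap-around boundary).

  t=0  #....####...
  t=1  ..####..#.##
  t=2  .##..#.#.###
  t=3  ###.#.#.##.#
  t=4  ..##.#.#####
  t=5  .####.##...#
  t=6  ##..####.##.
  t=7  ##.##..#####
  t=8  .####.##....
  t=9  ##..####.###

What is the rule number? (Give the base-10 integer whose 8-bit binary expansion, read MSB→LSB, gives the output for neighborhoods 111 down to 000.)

  ###|.  b7=0 t=0,i=6
  ##.|#  b6=1 t=0,i=8
  #.#|#  b5=1 t=1,i=9
  #..|.  b4=0 t=0,i=1
  .##|#  b3=1 t=0,i=5
  .#.|.  b2=0 t=0,i=0
  ..#|#  b1=1 t=0,i=4
  ...|#  b0=1 t=0,i=2
  bits 01101011 = 107

107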